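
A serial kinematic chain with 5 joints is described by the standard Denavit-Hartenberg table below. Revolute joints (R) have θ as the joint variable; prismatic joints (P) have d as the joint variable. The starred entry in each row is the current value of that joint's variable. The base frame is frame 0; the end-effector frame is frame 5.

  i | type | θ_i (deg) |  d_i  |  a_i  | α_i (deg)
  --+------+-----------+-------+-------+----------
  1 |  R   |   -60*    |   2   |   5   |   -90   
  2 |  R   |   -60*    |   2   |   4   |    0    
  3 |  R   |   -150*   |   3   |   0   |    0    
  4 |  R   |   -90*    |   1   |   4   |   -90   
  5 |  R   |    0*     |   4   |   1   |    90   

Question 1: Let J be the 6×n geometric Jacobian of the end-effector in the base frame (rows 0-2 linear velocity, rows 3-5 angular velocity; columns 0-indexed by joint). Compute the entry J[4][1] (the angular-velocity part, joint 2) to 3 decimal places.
0.500

axis z_1 = (0.8660,0.5000,0.0000); lever o_n−o_1 = (5.7141,2.1029,-2.8660)
cross product → J_v[:, 1] = (-1.4330,2.4821,-1.0359)
J_ω[:, 1] = z_1
entry J[4][1] = 0.5000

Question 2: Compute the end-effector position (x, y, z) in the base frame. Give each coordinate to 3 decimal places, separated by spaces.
after link 1: o_1 = (2.5000, -4.3301, 2.0000)
after link 2: o_2 = (5.2321, -5.0622, 5.4641)
after link 3: o_3 = (7.8301, -3.5622, 5.4641)
after link 4: o_4 = (9.6962, -4.7942, 2.0000)
after link 5: o_5 = (8.2141, -2.2272, -0.8660)

8.214 -2.227 -0.866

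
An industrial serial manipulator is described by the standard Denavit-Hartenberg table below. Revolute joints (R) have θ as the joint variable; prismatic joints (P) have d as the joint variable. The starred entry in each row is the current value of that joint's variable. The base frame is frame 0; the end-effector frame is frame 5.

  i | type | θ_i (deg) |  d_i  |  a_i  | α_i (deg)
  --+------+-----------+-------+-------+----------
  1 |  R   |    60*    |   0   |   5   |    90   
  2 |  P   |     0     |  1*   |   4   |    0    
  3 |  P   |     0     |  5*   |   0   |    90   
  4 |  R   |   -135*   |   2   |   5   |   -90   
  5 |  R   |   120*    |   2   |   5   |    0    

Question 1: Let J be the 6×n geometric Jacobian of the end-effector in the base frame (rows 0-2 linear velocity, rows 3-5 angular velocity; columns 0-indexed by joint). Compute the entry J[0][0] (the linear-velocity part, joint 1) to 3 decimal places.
axis z_0 = ẑ; lever o_n−o_0 = (6.7637,6.0790,2.3301)
cross product → J_v[:, 0] = (-6.0790,6.7637,0.0000)
J_ω[:, 0] = z_0
entry J[0][0] = -6.0790

-6.079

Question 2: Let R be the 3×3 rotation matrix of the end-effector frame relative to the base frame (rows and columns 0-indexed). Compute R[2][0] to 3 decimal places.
0.866

End-effector x-axis (col 0 of R) = (0.4830,0.1294,0.8660)
R[2][0] = 0.8660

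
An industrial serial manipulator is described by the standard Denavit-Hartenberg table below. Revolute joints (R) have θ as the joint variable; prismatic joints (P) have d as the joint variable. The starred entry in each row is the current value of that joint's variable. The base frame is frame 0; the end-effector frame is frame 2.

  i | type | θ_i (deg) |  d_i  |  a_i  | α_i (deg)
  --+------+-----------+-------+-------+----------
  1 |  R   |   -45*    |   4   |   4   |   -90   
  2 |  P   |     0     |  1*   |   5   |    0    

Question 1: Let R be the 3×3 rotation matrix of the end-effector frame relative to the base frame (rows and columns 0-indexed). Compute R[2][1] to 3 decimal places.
End-effector y-axis (col 1 of R) = (0.0000,0.0000,-1.0000)
R[2][1] = -1.0000

-1.000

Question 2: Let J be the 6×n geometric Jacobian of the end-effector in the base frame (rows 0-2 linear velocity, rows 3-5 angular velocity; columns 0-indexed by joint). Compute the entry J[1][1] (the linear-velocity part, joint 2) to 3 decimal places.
prismatic axis z_1 = (0.7071,0.7071,0.0000)
J_v[:, 1] = z_1; J_ω[:, 1] = (0,0,0)
entry J[1][1] = 0.7071

0.707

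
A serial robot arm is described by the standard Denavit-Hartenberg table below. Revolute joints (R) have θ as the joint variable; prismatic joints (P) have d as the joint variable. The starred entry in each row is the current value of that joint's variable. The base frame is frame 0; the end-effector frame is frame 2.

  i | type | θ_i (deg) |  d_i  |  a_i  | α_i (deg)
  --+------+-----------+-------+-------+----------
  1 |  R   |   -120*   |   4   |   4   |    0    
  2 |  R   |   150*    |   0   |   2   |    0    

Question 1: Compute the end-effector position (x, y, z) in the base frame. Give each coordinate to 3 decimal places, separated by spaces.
after link 1: o_1 = (-2.0000, -3.4641, 4.0000)
after link 2: o_2 = (-0.2679, -2.4641, 4.0000)

-0.268 -2.464 4.000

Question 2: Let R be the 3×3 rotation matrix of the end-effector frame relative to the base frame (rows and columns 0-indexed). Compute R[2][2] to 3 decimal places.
1.000

End-effector z-axis (col 2 of R) = (0.0000,0.0000,1.0000)
R[2][2] = 1.0000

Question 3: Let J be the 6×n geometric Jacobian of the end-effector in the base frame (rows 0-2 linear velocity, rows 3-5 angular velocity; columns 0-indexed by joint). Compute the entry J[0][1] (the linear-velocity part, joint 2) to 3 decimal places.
-1.000

axis z_1 = (0.0000,0.0000,1.0000); lever o_n−o_1 = (1.7321,1.0000,0.0000)
cross product → J_v[:, 1] = (-1.0000,1.7321,0.0000)
J_ω[:, 1] = z_1
entry J[0][1] = -1.0000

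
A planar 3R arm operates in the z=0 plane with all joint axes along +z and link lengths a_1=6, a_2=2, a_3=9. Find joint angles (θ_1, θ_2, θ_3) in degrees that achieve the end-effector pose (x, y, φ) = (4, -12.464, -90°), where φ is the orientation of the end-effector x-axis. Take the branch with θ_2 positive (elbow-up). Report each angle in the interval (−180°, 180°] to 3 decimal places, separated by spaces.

wrist centre = target − a_3·(cos φ, sin φ) = (4.0000, -3.4640)
cos θ_2 = (27.9993−6²−2²)/(2·6·2) = -0.5000; θ_2 = 120.0019° (elbow-up)
β = atan2(-3.4640,4.0000) = -40.8926°; ψ = atan2(1.7320,4.9999) = 19.1065°
θ_1 = β − ψ = -59.9990°
θ_3 = φ − θ_1 − θ_2 = -150.0029° (wrapped to (-180°,180°])

-59.999 120.002 -150.003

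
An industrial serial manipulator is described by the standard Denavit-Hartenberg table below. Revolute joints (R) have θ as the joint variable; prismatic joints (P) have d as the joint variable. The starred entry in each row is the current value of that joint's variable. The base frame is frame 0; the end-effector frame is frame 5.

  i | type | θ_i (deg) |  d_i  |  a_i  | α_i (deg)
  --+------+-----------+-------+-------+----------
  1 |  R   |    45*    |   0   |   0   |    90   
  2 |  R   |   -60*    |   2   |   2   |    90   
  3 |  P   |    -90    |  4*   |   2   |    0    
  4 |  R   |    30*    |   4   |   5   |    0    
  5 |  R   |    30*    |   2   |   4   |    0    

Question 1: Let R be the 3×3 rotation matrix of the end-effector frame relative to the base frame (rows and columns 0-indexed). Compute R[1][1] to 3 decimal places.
-0.436

End-effector y-axis (col 1 of R) = (0.7891,-0.4356,-0.4330)
R[1][1] = -0.4356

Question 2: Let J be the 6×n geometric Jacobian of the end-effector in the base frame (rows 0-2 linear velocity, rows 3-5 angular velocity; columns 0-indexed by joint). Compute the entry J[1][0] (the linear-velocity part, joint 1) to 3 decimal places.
-7.784

axis z_0 = ẑ; lever o_n−o_0 = (-7.7841,1.1681,-11.8971)
cross product → J_v[:, 0] = (-1.1681,-7.7841,0.0000)
J_ω[:, 0] = z_0
entry J[1][0] = -7.7841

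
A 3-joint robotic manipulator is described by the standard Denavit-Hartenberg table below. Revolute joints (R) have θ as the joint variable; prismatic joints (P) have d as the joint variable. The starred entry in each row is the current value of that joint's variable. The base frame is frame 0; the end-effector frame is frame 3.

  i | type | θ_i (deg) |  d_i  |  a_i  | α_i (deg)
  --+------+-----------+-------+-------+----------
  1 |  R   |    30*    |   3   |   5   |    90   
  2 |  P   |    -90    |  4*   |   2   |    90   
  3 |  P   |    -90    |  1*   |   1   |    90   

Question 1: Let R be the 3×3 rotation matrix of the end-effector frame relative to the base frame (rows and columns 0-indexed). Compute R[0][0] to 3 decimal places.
-0.500

End-effector x-axis (col 0 of R) = (-0.5000,0.8660,-0.0000)
R[0][0] = -0.5000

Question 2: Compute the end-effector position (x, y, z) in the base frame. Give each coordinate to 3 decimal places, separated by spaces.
after link 1: o_1 = (4.3301, 2.5000, 3.0000)
after link 2: o_2 = (6.3301, -0.9641, 1.0000)
after link 3: o_3 = (4.9641, -0.5981, 1.0000)

4.964 -0.598 1.000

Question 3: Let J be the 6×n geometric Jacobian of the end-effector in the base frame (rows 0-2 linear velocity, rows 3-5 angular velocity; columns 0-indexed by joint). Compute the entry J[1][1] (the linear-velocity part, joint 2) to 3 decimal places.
prismatic axis z_1 = (0.5000,-0.8660,0.0000)
J_v[:, 1] = z_1; J_ω[:, 1] = (0,0,0)
entry J[1][1] = -0.8660

-0.866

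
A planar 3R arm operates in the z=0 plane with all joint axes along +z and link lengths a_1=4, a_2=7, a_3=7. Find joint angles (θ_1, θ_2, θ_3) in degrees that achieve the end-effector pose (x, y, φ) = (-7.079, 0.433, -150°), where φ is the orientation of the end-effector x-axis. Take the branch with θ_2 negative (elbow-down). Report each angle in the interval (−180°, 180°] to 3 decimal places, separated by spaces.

wrist centre = target − a_3·(cos φ, sin φ) = (-1.0168, 3.9330)
cos θ_2 = (16.5024−4²−7²)/(2·4·7) = -0.8660; θ_2 = -150.0003° (elbow-down)
β = atan2(3.9330,-1.0168) = 104.4956°; ψ = atan2(-3.5000,-2.0622) = -120.5068°
θ_1 = β − ψ = 225.0024°
θ_3 = φ − θ_1 − θ_2 = 134.9979° (wrapped to (-180°,180°])

-134.998 -150.000 134.998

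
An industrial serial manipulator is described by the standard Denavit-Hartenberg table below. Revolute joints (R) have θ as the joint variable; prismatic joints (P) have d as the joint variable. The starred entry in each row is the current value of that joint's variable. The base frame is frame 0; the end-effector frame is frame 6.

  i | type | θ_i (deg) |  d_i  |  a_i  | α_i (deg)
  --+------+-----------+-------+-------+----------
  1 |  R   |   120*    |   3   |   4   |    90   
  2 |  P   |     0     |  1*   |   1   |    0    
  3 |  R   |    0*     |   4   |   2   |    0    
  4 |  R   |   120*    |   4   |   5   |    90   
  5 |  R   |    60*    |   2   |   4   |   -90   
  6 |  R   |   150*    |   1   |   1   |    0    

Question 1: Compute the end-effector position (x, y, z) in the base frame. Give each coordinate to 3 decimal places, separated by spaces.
7.853 10.826 8.687

after link 1: o_1 = (-2.0000, 3.4641, 3.0000)
after link 2: o_2 = (-1.6340, 4.8301, 3.0000)
after link 3: o_3 = (0.8301, 8.5622, 3.0000)
after link 4: o_4 = (5.5442, 8.3971, 7.3301)
after link 5: o_5 = (8.1782, 10.7631, 10.0622)
after link 6: o_6 = (7.8534, 10.8256, 8.6872)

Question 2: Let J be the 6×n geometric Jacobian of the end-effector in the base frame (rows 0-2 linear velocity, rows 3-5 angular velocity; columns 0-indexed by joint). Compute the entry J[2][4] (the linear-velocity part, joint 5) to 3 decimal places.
axis z_4 = (-0.4330,0.7500,0.5000); lever o_n−o_4 = (2.3092,2.4285,1.3571)
cross product → J_v[:, 4] = (-0.1965,1.7422,-2.7835)
J_ω[:, 4] = z_4
entry J[2][4] = -2.7835

-2.783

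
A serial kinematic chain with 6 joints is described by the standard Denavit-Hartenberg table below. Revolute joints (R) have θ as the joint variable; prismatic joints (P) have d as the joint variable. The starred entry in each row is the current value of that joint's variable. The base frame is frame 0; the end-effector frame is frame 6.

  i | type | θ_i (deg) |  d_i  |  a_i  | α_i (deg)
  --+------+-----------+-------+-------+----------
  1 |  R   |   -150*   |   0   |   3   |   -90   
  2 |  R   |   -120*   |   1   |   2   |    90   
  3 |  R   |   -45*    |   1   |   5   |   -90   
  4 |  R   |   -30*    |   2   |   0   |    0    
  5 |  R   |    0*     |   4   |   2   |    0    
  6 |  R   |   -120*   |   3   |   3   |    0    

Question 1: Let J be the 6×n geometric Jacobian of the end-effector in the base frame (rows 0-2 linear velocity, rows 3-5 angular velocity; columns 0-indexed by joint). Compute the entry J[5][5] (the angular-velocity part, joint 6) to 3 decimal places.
axis z_5 = (0.6597,-0.4356,0.6124); lever o_n−o_5 = (3.2273,-2.7075,-0.5039)
cross product → J_v[:, 5] = (1.8775,2.3087,-0.3805)
J_ω[:, 5] = z_5
entry J[5][5] = 0.6124

0.612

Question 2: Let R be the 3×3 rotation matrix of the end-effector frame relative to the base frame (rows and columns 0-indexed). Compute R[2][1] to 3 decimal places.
End-effector y-axis (col 1 of R) = (0.6258,0.7696,-0.1268)
R[2][1] = -0.1268

-0.127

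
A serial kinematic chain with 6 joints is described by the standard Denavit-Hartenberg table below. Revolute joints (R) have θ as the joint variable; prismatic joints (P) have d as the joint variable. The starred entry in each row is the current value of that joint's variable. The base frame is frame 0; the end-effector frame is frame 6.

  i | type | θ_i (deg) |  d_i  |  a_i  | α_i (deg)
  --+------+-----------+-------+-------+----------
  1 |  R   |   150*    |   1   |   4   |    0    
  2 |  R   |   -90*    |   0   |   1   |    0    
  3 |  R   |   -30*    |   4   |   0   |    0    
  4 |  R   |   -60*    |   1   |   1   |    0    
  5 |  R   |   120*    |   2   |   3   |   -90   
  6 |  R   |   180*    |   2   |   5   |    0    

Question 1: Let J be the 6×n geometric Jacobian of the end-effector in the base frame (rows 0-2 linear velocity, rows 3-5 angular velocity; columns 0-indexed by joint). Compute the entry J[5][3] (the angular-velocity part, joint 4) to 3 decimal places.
axis z_3 = (0.0000,0.0000,1.0000); lever o_n−o_3 = (-1.1340,-2.5000,3.0000)
cross product → J_v[:, 3] = (2.5000,-1.1340,0.0000)
J_ω[:, 3] = z_3
entry J[5][3] = 1.0000

1.000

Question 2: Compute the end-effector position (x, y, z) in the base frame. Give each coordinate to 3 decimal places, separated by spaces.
-4.098 0.366 8.000

after link 1: o_1 = (-3.4641, 2.0000, 1.0000)
after link 2: o_2 = (-2.9641, 2.8660, 1.0000)
after link 3: o_3 = (-2.9641, 2.8660, 5.0000)
after link 4: o_4 = (-2.0981, 2.3660, 6.0000)
after link 5: o_5 = (-2.0981, 5.3660, 8.0000)
after link 6: o_6 = (-4.0981, 0.3660, 8.0000)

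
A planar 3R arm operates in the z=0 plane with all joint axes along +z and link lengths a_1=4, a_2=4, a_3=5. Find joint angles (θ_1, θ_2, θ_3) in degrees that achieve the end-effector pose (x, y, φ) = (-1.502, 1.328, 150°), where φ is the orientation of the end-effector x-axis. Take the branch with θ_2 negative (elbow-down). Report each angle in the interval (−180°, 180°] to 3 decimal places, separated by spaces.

wrist centre = target − a_3·(cos φ, sin φ) = (2.8281, -1.1720)
cos θ_2 = (9.3719−4²−4²)/(2·4·4) = -0.7071; θ_2 = -135.0018° (elbow-down)
β = atan2(-1.1720,2.8281) = -22.5095°; ψ = atan2(-2.8283,1.1715) = -67.5009°
θ_1 = β − ψ = 44.9913°
θ_3 = φ − θ_1 − θ_2 = -119.9896° (wrapped to (-180°,180°])

44.991 -135.002 -119.990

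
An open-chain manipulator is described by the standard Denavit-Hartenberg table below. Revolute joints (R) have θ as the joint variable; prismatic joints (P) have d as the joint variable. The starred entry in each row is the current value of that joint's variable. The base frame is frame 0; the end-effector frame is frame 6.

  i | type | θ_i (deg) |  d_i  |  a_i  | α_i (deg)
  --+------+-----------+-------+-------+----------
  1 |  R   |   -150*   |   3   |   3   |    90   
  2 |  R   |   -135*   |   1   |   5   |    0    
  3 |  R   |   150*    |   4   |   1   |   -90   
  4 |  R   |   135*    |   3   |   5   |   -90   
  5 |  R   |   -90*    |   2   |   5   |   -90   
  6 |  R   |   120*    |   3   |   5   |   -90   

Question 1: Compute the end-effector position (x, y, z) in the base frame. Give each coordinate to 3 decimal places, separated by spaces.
after link 1: o_1 = (-2.5981, -1.5000, 3.0000)
after link 2: o_2 = (-0.0362, 1.1338, -0.5355)
after link 3: o_3 = (-2.8727, 4.1149, -0.2767)
after link 4: o_4 = (2.5250, 3.1488, 1.7060)
after link 5: o_5 = (4.1216, 5.7036, 6.1696)
after link 6: o_6 = (5.3661, 0.4371, 3.9982)

5.366 0.437 3.998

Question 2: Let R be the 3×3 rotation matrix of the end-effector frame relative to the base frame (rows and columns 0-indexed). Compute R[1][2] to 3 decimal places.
0.365

End-effector z-axis (col 2 of R) = (-0.0751,0.3649,-0.9280)
R[1][2] = 0.3649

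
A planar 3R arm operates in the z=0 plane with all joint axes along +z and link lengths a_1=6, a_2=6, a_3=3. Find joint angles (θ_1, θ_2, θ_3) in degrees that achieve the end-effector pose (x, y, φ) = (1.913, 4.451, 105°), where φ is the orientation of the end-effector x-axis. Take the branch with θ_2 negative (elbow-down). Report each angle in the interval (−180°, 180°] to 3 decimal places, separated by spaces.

wrist centre = target − a_3·(cos φ, sin φ) = (2.6895, 1.5532)
cos θ_2 = (9.6457−6²−6²)/(2·6·6) = -0.8660; θ_2 = -150.0008° (elbow-down)
β = atan2(1.5532,2.6895) = 30.0074°; ψ = atan2(-2.9999,0.8038) = -75.0004°
θ_1 = β − ψ = 105.0078°
θ_3 = φ − θ_1 − θ_2 = 149.9930° (wrapped to (-180°,180°])

105.008 -150.001 149.993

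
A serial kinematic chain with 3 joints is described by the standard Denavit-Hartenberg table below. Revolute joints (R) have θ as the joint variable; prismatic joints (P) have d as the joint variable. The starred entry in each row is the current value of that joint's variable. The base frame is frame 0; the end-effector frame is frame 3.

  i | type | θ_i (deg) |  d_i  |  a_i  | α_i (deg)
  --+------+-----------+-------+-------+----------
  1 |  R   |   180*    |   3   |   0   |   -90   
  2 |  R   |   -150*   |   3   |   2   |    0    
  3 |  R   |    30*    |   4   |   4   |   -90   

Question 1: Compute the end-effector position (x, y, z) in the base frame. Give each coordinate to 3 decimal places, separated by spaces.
after link 1: o_1 = (0.0000, 0.0000, 3.0000)
after link 2: o_2 = (1.7321, -3.0000, 4.0000)
after link 3: o_3 = (3.7321, -7.0000, 7.4641)

3.732 -7.000 7.464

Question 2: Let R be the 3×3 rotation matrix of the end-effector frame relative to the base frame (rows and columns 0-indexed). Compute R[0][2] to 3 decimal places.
End-effector z-axis (col 2 of R) = (-0.8660,0.0000,0.5000)
R[0][2] = -0.8660

-0.866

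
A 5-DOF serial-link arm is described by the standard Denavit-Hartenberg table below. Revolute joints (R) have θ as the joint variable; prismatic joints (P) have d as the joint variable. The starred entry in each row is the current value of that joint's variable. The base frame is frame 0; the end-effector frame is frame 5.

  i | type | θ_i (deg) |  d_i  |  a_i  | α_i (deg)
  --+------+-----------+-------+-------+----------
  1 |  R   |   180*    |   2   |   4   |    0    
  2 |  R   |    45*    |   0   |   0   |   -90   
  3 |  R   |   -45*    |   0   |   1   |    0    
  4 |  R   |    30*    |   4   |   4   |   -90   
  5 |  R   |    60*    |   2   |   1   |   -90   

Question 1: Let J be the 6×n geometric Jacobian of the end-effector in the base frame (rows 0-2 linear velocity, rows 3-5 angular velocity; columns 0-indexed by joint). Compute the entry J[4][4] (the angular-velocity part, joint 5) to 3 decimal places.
axis z_4 = (-0.1830,-0.1830,-0.9659); lever o_n−o_4 = (-1.3199,-0.0952,-1.8024)
cross product → J_v[:, 4] = (0.2380,0.9451,-0.2241)
J_ω[:, 4] = z_4
entry J[4][4] = -0.1830

-0.183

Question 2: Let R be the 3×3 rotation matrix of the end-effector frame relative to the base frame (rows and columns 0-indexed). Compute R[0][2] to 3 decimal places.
0.238

End-effector z-axis (col 2 of R) = (0.2380,0.9451,-0.2241)
R[0][2] = 0.2380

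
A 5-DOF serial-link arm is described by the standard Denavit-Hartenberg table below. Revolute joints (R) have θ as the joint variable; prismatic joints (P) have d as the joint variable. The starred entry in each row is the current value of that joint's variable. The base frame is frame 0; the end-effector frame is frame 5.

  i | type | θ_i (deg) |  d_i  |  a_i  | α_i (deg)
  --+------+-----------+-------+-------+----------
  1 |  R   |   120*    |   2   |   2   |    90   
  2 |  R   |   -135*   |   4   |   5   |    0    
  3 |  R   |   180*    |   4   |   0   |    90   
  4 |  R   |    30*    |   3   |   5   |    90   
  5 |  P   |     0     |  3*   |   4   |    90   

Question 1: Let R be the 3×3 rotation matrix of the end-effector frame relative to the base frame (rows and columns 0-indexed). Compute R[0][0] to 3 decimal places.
0.127

End-effector x-axis (col 0 of R) = (0.1268,0.7803,0.6124)
R[0][0] = 0.1268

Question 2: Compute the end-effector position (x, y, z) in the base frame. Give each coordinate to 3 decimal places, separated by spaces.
4.996 11.150 2.915

after link 1: o_1 = (-1.0000, 1.7321, 2.0000)
after link 2: o_2 = (4.2319, 0.6702, -1.5355)
after link 3: o_3 = (7.6960, 2.6702, -1.5355)
after link 4: o_4 = (7.2694, 8.4090, -0.5950)
after link 5: o_5 = (4.9964, 11.1498, 2.9152)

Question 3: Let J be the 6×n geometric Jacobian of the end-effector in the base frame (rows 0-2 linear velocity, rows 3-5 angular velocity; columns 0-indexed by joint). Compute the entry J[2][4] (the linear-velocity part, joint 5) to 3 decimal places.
prismatic axis z_4 = (-0.9268,-0.1268,0.3536)
J_v[:, 4] = z_4; J_ω[:, 4] = (0,0,0)
entry J[2][4] = 0.3536

0.354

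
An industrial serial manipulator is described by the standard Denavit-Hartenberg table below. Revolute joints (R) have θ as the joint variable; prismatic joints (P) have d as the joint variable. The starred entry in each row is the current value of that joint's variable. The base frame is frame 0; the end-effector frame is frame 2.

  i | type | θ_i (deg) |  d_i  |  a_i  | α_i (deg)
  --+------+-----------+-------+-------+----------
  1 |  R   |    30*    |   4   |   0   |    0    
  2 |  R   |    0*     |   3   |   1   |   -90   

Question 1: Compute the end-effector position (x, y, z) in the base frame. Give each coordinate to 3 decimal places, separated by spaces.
after link 1: o_1 = (0.0000, 0.0000, 4.0000)
after link 2: o_2 = (0.8660, 0.5000, 7.0000)

0.866 0.500 7.000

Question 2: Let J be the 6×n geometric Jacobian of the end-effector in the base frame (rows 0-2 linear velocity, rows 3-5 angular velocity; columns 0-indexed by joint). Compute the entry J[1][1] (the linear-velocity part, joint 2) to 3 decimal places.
0.866

axis z_1 = (0.0000,0.0000,1.0000); lever o_n−o_1 = (0.8660,0.5000,3.0000)
cross product → J_v[:, 1] = (-0.5000,0.8660,0.0000)
J_ω[:, 1] = z_1
entry J[1][1] = 0.8660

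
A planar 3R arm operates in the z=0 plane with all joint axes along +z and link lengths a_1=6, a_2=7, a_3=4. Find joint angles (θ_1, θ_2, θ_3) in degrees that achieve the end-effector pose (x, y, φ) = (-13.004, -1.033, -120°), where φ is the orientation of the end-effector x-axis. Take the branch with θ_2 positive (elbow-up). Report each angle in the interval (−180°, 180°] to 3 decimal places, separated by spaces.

134.998 60.001 45.000

wrist centre = target − a_3·(cos φ, sin φ) = (-11.0040, 2.4311)
cos θ_2 = (126.9983−6²−7²)/(2·6·7) = 0.5000; θ_2 = 60.0014° (elbow-up)
β = atan2(2.4311,-11.0040) = 167.5418°; ψ = atan2(6.0623,9.4999) = 32.5437°
θ_1 = β − ψ = 134.9982°
θ_3 = φ − θ_1 − θ_2 = 45.0005° (wrapped to (-180°,180°])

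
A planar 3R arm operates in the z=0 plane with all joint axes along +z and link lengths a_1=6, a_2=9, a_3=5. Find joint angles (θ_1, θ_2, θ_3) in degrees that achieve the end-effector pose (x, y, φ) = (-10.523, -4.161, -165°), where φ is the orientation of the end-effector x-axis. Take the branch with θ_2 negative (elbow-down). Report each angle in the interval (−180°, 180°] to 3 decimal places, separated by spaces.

wrist centre = target − a_3·(cos φ, sin φ) = (-5.6934, -2.8669)
cos θ_2 = (40.6336−6²−9²)/(2·6·9) = -0.7071; θ_2 = -134.9991° (elbow-down)
β = atan2(-2.8669,-5.6934) = -153.2724°; ψ = atan2(-6.3641,-0.3639) = -93.2723°
θ_1 = β − ψ = -60.0001°
θ_3 = φ − θ_1 − θ_2 = 29.9992° (wrapped to (-180°,180°])

-60.000 -134.999 29.999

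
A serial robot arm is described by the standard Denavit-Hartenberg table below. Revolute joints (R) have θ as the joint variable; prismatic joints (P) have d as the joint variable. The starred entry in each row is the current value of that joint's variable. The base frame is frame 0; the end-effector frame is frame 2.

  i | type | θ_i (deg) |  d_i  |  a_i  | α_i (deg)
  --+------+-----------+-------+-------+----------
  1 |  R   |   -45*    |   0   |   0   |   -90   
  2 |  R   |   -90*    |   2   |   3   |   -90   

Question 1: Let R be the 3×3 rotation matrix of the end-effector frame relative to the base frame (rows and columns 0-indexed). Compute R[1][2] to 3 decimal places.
-0.707

End-effector z-axis (col 2 of R) = (0.7071,-0.7071,-0.0000)
R[1][2] = -0.7071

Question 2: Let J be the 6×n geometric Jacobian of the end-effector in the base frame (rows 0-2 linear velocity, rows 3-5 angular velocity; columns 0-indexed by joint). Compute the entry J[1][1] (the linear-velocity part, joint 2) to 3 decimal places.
-2.121

axis z_1 = (0.7071,0.7071,0.0000); lever o_n−o_1 = (1.4142,1.4142,3.0000)
cross product → J_v[:, 1] = (2.1213,-2.1213,-0.0000)
J_ω[:, 1] = z_1
entry J[1][1] = -2.1213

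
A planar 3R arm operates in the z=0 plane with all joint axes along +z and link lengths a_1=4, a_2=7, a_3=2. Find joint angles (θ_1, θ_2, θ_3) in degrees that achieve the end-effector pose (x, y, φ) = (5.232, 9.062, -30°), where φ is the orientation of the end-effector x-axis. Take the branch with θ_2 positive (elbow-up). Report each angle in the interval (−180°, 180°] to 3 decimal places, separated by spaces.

wrist centre = target − a_3·(cos φ, sin φ) = (3.4999, 10.0620)
cos θ_2 = (113.4935−4²−7²)/(2·4·7) = 0.8660; θ_2 = 30.0080° (elbow-up)
β = atan2(10.0620,3.4999) = 70.8204°; ψ = atan2(3.5009,10.0617) = 19.1848°
θ_1 = β − ψ = 51.6356°
θ_3 = φ − θ_1 − θ_2 = -111.6436° (wrapped to (-180°,180°])

51.636 30.008 -111.644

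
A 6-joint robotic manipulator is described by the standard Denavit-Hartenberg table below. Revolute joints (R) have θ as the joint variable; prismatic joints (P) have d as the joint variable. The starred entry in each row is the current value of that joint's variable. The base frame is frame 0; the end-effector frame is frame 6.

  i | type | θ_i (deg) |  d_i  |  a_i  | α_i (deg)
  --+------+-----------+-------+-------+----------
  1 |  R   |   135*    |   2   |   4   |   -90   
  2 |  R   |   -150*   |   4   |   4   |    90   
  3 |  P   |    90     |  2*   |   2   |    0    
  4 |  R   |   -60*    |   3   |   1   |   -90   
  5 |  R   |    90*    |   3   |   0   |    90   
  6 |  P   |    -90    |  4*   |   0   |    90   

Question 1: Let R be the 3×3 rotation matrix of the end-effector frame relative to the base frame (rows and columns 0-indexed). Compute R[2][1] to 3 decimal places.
End-effector y-axis (col 1 of R) = (0.1768,-0.8839,0.4330)
R[2][1] = 0.4330

0.433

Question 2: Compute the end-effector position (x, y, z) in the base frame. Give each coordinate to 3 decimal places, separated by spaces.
after link 1: o_1 = (-2.8284, 2.8284, 2.0000)
after link 2: o_2 = (-3.2074, -2.4495, 4.0000)
after link 3: o_3 = (-3.9145, -4.5708, 2.2679)
after link 4: o_4 = (-2.6770, -6.5154, 0.1029)
after link 5: o_5 = (-5.4327, -7.4339, -0.6471)
after link 6: o_6 = (-4.7256, -10.9694, 1.0849)

-4.726 -10.969 1.085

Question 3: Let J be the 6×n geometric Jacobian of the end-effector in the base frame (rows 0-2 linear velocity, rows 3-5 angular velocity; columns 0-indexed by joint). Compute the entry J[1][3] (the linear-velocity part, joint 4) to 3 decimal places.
axis z_3 = (0.3536,-0.3536,-0.8660); lever o_n−o_3 = (-0.8111,-6.3986,-1.1830)
cross product → J_v[:, 3] = (-5.1231,1.1207,-2.5490)
J_ω[:, 3] = z_3
entry J[1][3] = 1.1207

1.121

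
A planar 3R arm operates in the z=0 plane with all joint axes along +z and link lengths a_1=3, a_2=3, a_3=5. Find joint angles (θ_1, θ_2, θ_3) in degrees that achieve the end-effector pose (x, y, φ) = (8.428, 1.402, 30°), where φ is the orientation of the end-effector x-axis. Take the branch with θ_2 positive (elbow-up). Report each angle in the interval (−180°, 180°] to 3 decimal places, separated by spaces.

wrist centre = target − a_3·(cos φ, sin φ) = (4.0979, -1.0980)
cos θ_2 = (17.9982−3²−3²)/(2·3·3) = -0.0001; θ_2 = 90.0058° (elbow-up)
β = atan2(-1.0980,4.0979) = -14.9997°; ψ = atan2(3.0000,2.9997) = 45.0029°
θ_1 = β − ψ = -60.0026°
θ_3 = φ − θ_1 − θ_2 = -0.0032° (wrapped to (-180°,180°])

-60.003 90.006 -0.003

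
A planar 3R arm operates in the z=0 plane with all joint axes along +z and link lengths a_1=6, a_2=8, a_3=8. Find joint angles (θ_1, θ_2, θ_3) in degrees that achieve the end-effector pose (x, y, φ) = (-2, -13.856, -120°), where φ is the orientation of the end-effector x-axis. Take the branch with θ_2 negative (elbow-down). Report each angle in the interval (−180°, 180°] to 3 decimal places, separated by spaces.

0.004 -120.004 -0.000

wrist centre = target − a_3·(cos φ, sin φ) = (2.0000, -6.9278)
cos θ_2 = (51.9944−6²−8²)/(2·6·8) = -0.5001; θ_2 = -120.0039° (elbow-down)
β = atan2(-6.9278,2.0000) = -73.8970°; ψ = atan2(-6.9279,1.9995) = -73.9009°
θ_1 = β − ψ = 0.0039°
θ_3 = φ − θ_1 − θ_2 = -0.0000° (wrapped to (-180°,180°])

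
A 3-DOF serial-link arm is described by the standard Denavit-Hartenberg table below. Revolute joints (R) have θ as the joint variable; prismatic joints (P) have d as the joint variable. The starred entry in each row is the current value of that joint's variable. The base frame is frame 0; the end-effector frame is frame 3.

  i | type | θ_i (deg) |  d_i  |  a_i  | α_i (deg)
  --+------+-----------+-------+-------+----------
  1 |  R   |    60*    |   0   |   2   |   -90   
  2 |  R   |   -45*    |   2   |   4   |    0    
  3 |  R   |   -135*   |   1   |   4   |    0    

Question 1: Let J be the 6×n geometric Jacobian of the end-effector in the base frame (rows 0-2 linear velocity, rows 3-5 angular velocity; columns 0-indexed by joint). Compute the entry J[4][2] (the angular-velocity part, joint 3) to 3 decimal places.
0.500

axis z_2 = (-0.8660,0.5000,0.0000); lever o_n−o_2 = (-2.8660,-2.9641,0.0000)
cross product → J_v[:, 2] = (0.0000,0.0000,4.0000)
J_ω[:, 2] = z_2
entry J[4][2] = 0.5000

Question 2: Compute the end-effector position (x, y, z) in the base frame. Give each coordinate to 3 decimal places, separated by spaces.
after link 1: o_1 = (1.0000, 1.7321, 0.0000)
after link 2: o_2 = (0.6822, 5.1815, 2.8284)
after link 3: o_3 = (-2.1839, 2.2174, 2.8284)

-2.184 2.217 2.828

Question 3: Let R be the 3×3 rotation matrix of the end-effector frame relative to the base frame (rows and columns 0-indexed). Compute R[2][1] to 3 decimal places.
End-effector y-axis (col 1 of R) = (0.0000,0.0000,1.0000)
R[2][1] = 1.0000

1.000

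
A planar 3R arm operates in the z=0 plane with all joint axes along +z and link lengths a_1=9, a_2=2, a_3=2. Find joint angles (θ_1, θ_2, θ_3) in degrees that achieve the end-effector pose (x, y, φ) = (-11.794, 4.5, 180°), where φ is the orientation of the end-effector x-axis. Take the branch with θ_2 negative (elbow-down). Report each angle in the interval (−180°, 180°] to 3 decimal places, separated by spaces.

wrist centre = target − a_3·(cos φ, sin φ) = (-9.7940, 4.5000)
cos θ_2 = (116.1724−9²−2²)/(2·9·2) = 0.8659; θ_2 = -30.0143° (elbow-down)
β = atan2(4.5000,-9.7940) = 155.3229°; ψ = atan2(-1.0004,10.7318) = -5.3258°
θ_1 = β − ψ = 160.6487°
θ_3 = φ − θ_1 − θ_2 = 49.3656° (wrapped to (-180°,180°])

160.649 -30.014 49.366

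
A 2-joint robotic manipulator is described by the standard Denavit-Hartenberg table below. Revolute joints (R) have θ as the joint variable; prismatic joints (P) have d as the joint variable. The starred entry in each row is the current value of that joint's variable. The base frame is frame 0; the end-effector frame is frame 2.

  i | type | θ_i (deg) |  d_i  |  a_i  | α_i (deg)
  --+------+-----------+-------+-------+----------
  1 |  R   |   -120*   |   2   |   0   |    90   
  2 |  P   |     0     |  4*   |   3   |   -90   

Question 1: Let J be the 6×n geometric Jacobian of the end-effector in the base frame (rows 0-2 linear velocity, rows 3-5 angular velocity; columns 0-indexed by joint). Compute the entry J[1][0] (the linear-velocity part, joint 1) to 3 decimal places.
axis z_0 = ẑ; lever o_n−o_0 = (-4.9641,-0.5981,2.0000)
cross product → J_v[:, 0] = (0.5981,-4.9641,0.0000)
J_ω[:, 0] = z_0
entry J[1][0] = -4.9641

-4.964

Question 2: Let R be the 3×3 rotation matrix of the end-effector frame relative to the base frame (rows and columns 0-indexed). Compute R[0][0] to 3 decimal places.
-0.500

End-effector x-axis (col 0 of R) = (-0.5000,-0.8660,0.0000)
R[0][0] = -0.5000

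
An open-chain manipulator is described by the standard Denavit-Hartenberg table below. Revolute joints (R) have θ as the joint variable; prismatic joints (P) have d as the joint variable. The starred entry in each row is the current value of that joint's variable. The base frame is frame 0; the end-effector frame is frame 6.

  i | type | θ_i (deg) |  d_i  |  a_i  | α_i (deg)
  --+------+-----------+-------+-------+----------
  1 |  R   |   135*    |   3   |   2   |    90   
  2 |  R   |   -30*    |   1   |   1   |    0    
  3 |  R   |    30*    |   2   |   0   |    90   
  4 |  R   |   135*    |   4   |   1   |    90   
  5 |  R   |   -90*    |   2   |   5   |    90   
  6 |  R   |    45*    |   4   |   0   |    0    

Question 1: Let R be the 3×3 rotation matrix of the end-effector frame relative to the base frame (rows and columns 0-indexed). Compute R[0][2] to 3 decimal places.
-1.000

End-effector z-axis (col 2 of R) = (-1.0000,-0.0000,-0.0000)
R[0][2] = -1.0000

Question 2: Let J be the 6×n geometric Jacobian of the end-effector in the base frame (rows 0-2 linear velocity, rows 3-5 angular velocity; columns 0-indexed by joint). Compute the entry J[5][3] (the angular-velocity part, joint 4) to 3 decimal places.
axis z_3 = (0.0000,0.0000,-1.0000); lever o_n−o_3 = (-3.0000,2.0000,1.0000)
cross product → J_v[:, 3] = (2.0000,3.0000,0.0000)
J_ω[:, 3] = z_3
entry J[5][3] = -1.0000

-1.000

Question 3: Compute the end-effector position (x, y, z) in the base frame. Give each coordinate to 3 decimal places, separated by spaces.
after link 1: o_1 = (-1.4142, 1.4142, 3.0000)
after link 2: o_2 = (-1.3195, 2.7337, 2.5000)
after link 3: o_3 = (0.0947, 4.1479, 2.5000)
after link 4: o_4 = (1.0947, 4.1479, -1.5000)
after link 5: o_5 = (1.0947, 6.1479, 3.5000)
after link 6: o_6 = (-2.9053, 6.1479, 3.5000)

-2.905 6.148 3.500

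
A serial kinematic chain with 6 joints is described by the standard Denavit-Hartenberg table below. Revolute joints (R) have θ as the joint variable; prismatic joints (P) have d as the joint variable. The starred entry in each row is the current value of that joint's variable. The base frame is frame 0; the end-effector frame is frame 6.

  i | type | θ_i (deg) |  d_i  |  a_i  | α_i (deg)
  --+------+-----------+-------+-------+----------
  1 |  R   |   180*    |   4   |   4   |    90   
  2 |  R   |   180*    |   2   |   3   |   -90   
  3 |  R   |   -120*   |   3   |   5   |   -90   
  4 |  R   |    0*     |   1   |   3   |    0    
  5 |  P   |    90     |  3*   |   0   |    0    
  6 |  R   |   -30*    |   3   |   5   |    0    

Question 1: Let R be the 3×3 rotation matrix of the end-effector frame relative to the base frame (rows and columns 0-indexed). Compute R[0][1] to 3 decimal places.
0.433

End-effector y-axis (col 1 of R) = (0.4330,-0.7500,0.5000)
R[0][1] = 0.4330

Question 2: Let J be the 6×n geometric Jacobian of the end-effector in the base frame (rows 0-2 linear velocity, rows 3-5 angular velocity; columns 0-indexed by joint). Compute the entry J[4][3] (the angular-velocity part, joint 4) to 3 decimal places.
axis z_3 = (0.8660,0.5000,0.0000); lever o_n−o_3 = (3.3122,8.2631,4.3301)
cross product → J_v[:, 3] = (2.1651,-3.7500,5.5000)
J_ω[:, 3] = z_3
entry J[4][3] = 0.5000

0.500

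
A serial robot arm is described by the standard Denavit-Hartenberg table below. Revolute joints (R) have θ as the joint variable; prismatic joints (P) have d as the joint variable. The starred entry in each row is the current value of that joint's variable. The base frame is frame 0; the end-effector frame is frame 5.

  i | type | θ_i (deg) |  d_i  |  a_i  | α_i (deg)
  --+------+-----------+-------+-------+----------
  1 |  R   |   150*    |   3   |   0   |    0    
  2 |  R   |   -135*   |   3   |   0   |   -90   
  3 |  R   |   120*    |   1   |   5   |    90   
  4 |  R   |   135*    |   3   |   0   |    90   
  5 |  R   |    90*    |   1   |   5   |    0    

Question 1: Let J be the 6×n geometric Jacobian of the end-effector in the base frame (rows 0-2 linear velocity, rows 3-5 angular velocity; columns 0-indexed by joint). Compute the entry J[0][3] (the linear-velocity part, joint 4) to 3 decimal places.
0.158

axis z_3 = (0.8365,0.2241,-0.5000); lever o_n−o_3 = (6.1676,2.3847,-4.6124)
cross product → J_v[:, 3] = (0.1585,0.7745,0.6124)
J_ω[:, 3] = z_3
entry J[0][3] = 0.1585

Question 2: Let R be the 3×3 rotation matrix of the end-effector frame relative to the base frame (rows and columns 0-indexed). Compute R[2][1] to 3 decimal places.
-0.612

End-effector y-axis (col 1 of R) = (-0.1585,-0.7745,-0.6124)
R[2][1] = -0.6124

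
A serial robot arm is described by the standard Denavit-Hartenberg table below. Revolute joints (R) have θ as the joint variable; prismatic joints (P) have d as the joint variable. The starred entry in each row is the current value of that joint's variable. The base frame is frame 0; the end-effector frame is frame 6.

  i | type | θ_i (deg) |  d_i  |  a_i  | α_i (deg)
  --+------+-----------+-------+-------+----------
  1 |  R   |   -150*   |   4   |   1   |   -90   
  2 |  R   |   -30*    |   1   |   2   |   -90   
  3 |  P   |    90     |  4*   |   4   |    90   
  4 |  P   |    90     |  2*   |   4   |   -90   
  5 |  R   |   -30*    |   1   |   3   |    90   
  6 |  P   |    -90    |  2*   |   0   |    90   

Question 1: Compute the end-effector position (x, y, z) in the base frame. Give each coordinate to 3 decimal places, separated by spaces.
-11.446 -4.299 -0.696

after link 1: o_1 = (-0.8660, -0.5000, 4.0000)
after link 2: o_2 = (-1.8660, -2.2321, 5.0000)
after link 3: o_3 = (-5.5981, 0.2321, 1.5359)
after link 4: o_4 = (-8.8301, -1.6340, -0.9282)
after link 5: o_5 = (-10.5801, -3.7990, -2.4282)
after link 6: o_6 = (-11.4462, -4.2990, -0.6962)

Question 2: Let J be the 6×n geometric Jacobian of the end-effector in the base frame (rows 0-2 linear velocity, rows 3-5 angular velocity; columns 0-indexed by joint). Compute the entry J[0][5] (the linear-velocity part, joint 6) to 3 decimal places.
prismatic axis z_5 = (-0.4330,-0.2500,0.8660)
J_v[:, 5] = z_5; J_ω[:, 5] = (0,0,0)
entry J[0][5] = -0.4330

-0.433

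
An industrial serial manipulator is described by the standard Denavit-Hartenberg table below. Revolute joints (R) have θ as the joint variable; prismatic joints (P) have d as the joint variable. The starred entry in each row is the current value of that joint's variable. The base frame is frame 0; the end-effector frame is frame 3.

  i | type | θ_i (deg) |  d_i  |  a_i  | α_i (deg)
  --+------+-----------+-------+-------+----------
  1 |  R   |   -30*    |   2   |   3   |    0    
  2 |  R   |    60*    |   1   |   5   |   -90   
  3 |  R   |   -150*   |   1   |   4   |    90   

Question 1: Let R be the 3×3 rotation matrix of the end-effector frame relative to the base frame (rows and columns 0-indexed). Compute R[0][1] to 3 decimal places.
-0.500

End-effector y-axis (col 1 of R) = (-0.5000,0.8660,0.0000)
R[0][1] = -0.5000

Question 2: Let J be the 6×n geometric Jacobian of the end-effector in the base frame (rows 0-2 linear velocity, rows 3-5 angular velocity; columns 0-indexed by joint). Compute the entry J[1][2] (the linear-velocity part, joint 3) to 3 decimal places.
1.000

axis z_2 = (-0.5000,0.8660,0.0000); lever o_n−o_2 = (-3.5000,-0.8660,2.0000)
cross product → J_v[:, 2] = (1.7321,1.0000,3.4641)
J_ω[:, 2] = z_2
entry J[1][2] = 1.0000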